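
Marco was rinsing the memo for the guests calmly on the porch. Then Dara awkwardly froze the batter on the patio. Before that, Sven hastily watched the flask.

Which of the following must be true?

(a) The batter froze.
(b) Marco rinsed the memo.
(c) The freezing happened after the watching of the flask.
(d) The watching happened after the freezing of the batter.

(a), (b), (c)

(a) Entailed — 'Dara froze the batter' is causative; it entails the inchoative 'the batter froze'.
(b) Entailed — 'rinse' is an activity; 'was rinsing' entails that some rinsing happened, so 'rinsed' holds.
(c) Entailed — the narrative places the watching before the freezing.
(d) Not entailed — the narrative places the watching before the freezing, not after.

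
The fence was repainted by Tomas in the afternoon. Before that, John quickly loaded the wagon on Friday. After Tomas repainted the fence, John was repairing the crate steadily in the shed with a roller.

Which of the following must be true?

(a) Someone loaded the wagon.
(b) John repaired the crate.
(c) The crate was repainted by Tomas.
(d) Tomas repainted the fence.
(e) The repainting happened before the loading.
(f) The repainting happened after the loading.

(a), (d), (f)

(a) Entailed — every conjunct here is already in the original loading event.
(b) Not entailed — 'was repairing' is progressive on an accomplishment; it does not entail the completed 'repaired'.
(c) Not entailed — Tomas repainted the fence, not the crate; the crate belongs to the repairing event.
(d) Entailed — this follows by dropping conjuncts from the repainting event's description.
(e) Not entailed — the narrative places the loading before the repainting, not after.
(f) Entailed — the narrative places the loading before the repainting.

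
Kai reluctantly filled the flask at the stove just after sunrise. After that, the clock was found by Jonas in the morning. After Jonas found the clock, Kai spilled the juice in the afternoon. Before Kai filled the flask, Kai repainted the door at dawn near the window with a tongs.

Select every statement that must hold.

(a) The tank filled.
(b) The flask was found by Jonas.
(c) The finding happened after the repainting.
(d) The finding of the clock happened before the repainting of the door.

(c)

(a) Not entailed — the flask is what filled, not the tank.
(b) Not entailed — Jonas found the clock, not the flask; the flask belongs to the filling event.
(c) Entailed — the narrative places the repainting before the finding.
(d) Not entailed — the narrative places the repainting before the finding, not after.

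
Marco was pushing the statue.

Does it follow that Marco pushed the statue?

'push' is atelic; if Marco was pushing the statue, then Marco pushed the statue (for some time).

yes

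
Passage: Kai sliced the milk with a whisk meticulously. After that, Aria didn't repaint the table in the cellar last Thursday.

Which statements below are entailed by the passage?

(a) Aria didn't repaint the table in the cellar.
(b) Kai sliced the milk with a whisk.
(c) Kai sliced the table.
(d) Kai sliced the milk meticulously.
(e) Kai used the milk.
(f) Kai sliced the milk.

(a) Not entailed — dropping 'last Thursday' under negation is not valid — the original leaves open that Aria repainted the table some other way.
(b) Entailed — dropping 'meticulously' leaves a sub-description the original still satisfies.
(c) Not entailed — Kai sliced the milk, not the table; the table belongs to the repainting event.
(d) Entailed — every conjunct here is already in the original slicing event.
(e) Not entailed — the milk is the patient, not an instrument — Kai used a whisk.
(f) Entailed — dropping 'with a whisk', 'meticulously' leaves a sub-description the original still satisfies.

(b), (d), (f)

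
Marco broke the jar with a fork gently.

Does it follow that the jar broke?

'Marco broke the jar' is the causative; it entails the inchoative 'the jar broke'.

yes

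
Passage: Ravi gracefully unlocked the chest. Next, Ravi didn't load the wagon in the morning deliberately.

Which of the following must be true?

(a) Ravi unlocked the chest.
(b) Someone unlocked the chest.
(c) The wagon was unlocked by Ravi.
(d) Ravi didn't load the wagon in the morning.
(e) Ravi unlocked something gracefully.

(a) Entailed — every conjunct here is already in the original unlocking event.
(b) Entailed — the original entails any weakening of itself; this just drops 'gracefully' and generalizes the agent.
(c) Not entailed — Ravi unlocked the chest, not the wagon; the wagon belongs to the loading event.
(d) Not entailed — dropping 'deliberately' under negation is not valid — the original leaves open that Ravi loaded the wagon some other way.
(e) Entailed — the original entails any weakening of itself; this just generalizes the patient.

(a), (b), (e)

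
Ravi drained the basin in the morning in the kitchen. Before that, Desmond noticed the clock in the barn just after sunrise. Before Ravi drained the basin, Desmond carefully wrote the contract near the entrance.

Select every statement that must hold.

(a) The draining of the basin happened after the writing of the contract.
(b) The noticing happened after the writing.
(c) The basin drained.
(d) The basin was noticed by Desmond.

(a) Entailed — the narrative places the writing before the draining.
(b) Not entailed — the narrative doesn't order the writing relative to the noticing.
(c) Entailed — 'Ravi drained the basin' is causative; it entails the inchoative 'the basin drained'.
(d) Not entailed — Desmond noticed the clock, not the basin; the basin belongs to the draining event.

(a), (c)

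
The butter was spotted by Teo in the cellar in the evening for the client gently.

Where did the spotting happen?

in the cellar

'in the cellar' marks the location of the spotting event.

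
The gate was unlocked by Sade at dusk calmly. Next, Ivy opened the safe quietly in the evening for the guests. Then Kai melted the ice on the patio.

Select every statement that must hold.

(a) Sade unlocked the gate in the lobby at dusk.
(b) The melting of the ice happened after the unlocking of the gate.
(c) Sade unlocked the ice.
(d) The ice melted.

(b), (d)

(a) Not entailed — 'in the lobby' adds information not in the original event.
(b) Entailed — the narrative places the unlocking before the melting.
(c) Not entailed — Sade unlocked the gate, not the ice; the ice belongs to the melting event.
(d) Entailed — 'Kai melted the ice' is causative; it entails the inchoative 'the ice melted'.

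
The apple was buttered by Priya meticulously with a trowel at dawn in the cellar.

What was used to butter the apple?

'with a trowel' marks the instrument of the buttering event.

a trowel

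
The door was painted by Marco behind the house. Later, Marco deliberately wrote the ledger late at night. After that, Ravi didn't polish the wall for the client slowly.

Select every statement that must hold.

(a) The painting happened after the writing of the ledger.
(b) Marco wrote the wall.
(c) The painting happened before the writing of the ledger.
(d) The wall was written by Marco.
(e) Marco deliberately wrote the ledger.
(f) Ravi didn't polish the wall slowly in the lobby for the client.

(a) Not entailed — the narrative places the painting before the writing, not after.
(b) Not entailed — Marco wrote the ledger, not the wall; the wall belongs to the polishing event.
(c) Entailed — the narrative places the painting before the writing.
(d) Not entailed — Marco wrote the ledger, not the wall; the wall belongs to the polishing event.
(e) Entailed — dropping 'late at night' leaves a sub-description the original still satisfies.
(f) Entailed — under negation, adding a further restriction is entailed: if no such polishing event occurred, none occurred in the lobby either.

(c), (e), (f)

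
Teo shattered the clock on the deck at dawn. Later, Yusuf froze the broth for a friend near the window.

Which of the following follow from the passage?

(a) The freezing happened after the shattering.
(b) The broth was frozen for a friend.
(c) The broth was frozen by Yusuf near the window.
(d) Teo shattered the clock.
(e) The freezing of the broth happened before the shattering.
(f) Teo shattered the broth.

(a) Entailed — the narrative places the shattering before the freezing.
(b) Entailed — this follows by dropping conjuncts from the freezing event's description.
(c) Entailed — every conjunct here is already in the original freezing event.
(d) Entailed — this follows by dropping conjuncts from the shattering event's description.
(e) Not entailed — the narrative places the shattering before the freezing, not after.
(f) Not entailed — Teo shattered the clock, not the broth; the broth belongs to the freezing event.

(a), (b), (c), (d)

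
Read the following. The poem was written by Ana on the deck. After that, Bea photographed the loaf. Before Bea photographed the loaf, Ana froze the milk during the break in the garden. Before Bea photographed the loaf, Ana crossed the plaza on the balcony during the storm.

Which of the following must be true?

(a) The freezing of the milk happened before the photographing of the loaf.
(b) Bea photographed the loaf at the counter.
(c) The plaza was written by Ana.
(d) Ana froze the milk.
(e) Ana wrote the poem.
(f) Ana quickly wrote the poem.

(a) Entailed — the narrative places the freezing before the photographing.
(b) Not entailed — 'at the counter' adds information not in the original event.
(c) Not entailed — Ana wrote the poem, not the plaza; the plaza belongs to the crossing event.
(d) Entailed — the original entails any weakening of itself; this just drops 'during the break', 'in the garden'.
(e) Entailed — this follows by dropping conjuncts from the writing event's description.
(f) Not entailed — 'quickly' adds information not in the original event.

(a), (d), (e)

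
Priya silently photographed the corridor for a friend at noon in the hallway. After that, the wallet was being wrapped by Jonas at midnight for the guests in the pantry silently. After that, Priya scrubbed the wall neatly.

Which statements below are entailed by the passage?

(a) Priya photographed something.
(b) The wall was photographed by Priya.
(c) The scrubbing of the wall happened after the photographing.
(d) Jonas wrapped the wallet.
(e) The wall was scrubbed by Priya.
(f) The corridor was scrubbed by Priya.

(a), (c), (e)

(a) Entailed — the original entails any weakening of itself; this just drops 'in the hallway', 'silently', 'for a friend', 'at noon' and generalizes the patient.
(b) Not entailed — Priya photographed the corridor, not the wall; the wall belongs to the scrubbing event.
(c) Entailed — the narrative places the photographing before the scrubbing.
(d) Not entailed — 'was wrapping' is progressive on an accomplishment; it does not entail the completed 'wrapped'.
(e) Entailed — this follows by dropping conjuncts from the scrubbing event's description.
(f) Not entailed — Priya scrubbed the wall, not the corridor; the corridor belongs to the photographing event.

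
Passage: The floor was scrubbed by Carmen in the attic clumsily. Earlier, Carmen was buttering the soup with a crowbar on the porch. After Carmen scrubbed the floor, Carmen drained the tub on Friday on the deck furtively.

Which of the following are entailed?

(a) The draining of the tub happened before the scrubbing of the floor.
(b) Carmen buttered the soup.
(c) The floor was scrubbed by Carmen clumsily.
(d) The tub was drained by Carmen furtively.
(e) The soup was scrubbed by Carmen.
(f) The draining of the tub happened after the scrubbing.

(a) Not entailed — the narrative places the scrubbing before the draining, not after.
(b) Not entailed — 'was buttering' is progressive on an accomplishment; it does not entail the completed 'buttered'.
(c) Entailed — the original entails any weakening of itself; this just drops 'in the attic'.
(d) Entailed — this follows by dropping conjuncts from the draining event's description.
(e) Not entailed — Carmen scrubbed the floor, not the soup; the soup belongs to the buttering event.
(f) Entailed — the narrative places the scrubbing before the draining.

(c), (d), (f)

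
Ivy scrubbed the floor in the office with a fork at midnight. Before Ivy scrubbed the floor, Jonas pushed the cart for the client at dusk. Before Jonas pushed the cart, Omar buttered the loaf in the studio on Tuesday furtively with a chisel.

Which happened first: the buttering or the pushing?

the buttering

The connectives place the buttering before the pushing.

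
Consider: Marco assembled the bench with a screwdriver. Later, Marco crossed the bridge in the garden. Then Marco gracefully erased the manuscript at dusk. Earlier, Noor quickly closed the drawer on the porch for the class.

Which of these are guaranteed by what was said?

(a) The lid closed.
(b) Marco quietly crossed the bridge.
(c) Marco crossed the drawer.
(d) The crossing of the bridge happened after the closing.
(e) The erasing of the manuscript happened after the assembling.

(a) Not entailed — the drawer is what closed, not the lid.
(b) Not entailed — 'quietly' adds information not in the original event.
(c) Not entailed — Marco crossed the bridge, not the drawer; the drawer belongs to the closing event.
(d) Not entailed — the narrative doesn't order the closing relative to the crossing.
(e) Entailed — the narrative places the assembling before the erasing.

(e)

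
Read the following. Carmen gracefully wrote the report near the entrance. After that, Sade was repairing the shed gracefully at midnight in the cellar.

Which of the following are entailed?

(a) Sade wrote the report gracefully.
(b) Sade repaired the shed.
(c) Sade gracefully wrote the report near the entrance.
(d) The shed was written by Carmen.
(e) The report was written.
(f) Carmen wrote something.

(a) Not entailed — the passage has Carmen writing the report, not Sade.
(b) Not entailed — 'was repairing' is progressive on an accomplishment; it does not entail the completed 'repaired'.
(c) Not entailed — the passage has Carmen writing the report, not Sade.
(d) Not entailed — Carmen wrote the report, not the shed; the shed belongs to the repairing event.
(e) Entailed — every conjunct here is already in the original writing event.
(f) Entailed — this follows by dropping conjuncts from the writing event's description.

(e), (f)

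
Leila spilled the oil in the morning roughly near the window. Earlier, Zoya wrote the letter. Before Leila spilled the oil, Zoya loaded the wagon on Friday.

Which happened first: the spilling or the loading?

the loading

The connectives place the loading before the spilling.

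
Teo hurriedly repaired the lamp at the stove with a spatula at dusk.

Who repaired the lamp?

Teo

'Teo' marks the agent of the repairing event.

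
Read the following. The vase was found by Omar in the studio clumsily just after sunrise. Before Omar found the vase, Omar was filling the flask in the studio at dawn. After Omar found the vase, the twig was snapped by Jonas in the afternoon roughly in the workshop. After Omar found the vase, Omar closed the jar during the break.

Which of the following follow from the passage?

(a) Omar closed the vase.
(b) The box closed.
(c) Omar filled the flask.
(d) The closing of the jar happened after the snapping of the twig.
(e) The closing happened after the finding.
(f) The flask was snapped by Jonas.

(a) Not entailed — Omar closed the jar, not the vase; the vase belongs to the finding event.
(b) Not entailed — the jar is what closed, not the box.
(c) Not entailed — 'was filling' is progressive on an accomplishment; it does not entail the completed 'filled'.
(d) Not entailed — the narrative doesn't order the snapping relative to the closing.
(e) Entailed — the narrative places the finding before the closing.
(f) Not entailed — Jonas snapped the twig, not the flask; the flask belongs to the filling event.

(e)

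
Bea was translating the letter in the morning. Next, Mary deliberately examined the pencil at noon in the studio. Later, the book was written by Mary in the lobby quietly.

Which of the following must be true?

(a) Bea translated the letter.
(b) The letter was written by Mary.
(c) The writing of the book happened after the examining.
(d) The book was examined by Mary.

(a) Not entailed — 'was translating' is progressive on an accomplishment; it does not entail the completed 'translated'.
(b) Not entailed — Mary wrote the book, not the letter; the letter belongs to the translating event.
(c) Entailed — the narrative places the examining before the writing.
(d) Not entailed — Mary examined the pencil, not the book; the book belongs to the writing event.

(c)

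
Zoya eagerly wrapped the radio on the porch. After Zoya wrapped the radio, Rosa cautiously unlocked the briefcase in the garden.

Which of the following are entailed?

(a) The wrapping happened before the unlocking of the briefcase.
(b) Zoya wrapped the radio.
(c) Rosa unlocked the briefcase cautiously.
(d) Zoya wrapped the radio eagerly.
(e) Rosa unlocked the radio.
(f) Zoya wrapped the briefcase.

(a) Entailed — the narrative places the wrapping before the unlocking.
(b) Entailed — this follows by dropping conjuncts from the wrapping event's description.
(c) Entailed — dropping 'in the garden' leaves a sub-description the original still satisfies.
(d) Entailed — dropping 'on the porch' leaves a sub-description the original still satisfies.
(e) Not entailed — Rosa unlocked the briefcase, not the radio; the radio belongs to the wrapping event.
(f) Not entailed — Zoya wrapped the radio, not the briefcase; the briefcase belongs to the unlocking event.

(a), (b), (c), (d)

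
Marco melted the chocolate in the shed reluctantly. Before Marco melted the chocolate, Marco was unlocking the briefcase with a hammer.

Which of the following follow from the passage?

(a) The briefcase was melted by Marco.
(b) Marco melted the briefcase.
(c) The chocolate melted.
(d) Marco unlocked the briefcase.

(c)

(a) Not entailed — Marco melted the chocolate, not the briefcase; the briefcase belongs to the unlocking event.
(b) Not entailed — Marco melted the chocolate, not the briefcase; the briefcase belongs to the unlocking event.
(c) Entailed — 'Marco melted the chocolate' is causative; it entails the inchoative 'the chocolate melted'.
(d) Not entailed — 'was unlocking' is progressive on an accomplishment; it does not entail the completed 'unlocked'.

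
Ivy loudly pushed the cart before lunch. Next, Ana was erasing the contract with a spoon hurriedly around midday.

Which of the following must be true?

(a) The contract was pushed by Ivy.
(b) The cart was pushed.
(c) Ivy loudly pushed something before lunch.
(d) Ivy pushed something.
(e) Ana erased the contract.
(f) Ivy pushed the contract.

(b), (c), (d)

(a) Not entailed — Ivy pushed the cart, not the contract; the contract belongs to the erasing event.
(b) Entailed — this follows by dropping conjuncts from the pushing event's description.
(c) Entailed — generalizing the patient leaves a sub-description the original still satisfies.
(d) Entailed — every conjunct here is already in the original pushing event.
(e) Not entailed — 'was erasing' is progressive on an accomplishment; it does not entail the completed 'erased'.
(f) Not entailed — Ivy pushed the cart, not the contract; the contract belongs to the erasing event.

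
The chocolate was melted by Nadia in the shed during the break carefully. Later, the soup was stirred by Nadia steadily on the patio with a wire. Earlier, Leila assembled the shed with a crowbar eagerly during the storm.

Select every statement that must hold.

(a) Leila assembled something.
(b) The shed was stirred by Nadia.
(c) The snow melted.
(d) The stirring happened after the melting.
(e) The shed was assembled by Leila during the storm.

(a) Entailed — the original entails any weakening of itself; this just drops 'eagerly', 'during the storm', 'with a crowbar' and generalizes the patient.
(b) Not entailed — Nadia stirred the soup, not the shed; the shed belongs to the assembling event.
(c) Not entailed — the chocolate is what melted, not the snow.
(d) Entailed — the narrative places the melting before the stirring.
(e) Entailed — every conjunct here is already in the original assembling event.

(a), (d), (e)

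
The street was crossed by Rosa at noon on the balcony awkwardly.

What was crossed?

the street

'the street' marks the patient of the crossing event.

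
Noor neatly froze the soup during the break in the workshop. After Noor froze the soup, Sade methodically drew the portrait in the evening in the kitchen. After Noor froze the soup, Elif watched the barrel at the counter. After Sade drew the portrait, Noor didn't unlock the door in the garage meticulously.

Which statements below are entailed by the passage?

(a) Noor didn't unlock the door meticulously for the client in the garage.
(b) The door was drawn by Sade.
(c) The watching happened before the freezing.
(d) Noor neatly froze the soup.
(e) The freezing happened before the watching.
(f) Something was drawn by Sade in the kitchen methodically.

(a) Entailed — under negation, adding a further restriction is entailed: if no such unlocking event occurred, none occurred for the client either.
(b) Not entailed — Sade drew the portrait, not the door; the door belongs to the unlocking event.
(c) Not entailed — the narrative places the freezing before the watching, not after.
(d) Entailed — this follows by dropping conjuncts from the freezing event's description.
(e) Entailed — the narrative places the freezing before the watching.
(f) Entailed — the original entails any weakening of itself; this just drops 'in the evening' and generalizes the patient.

(a), (d), (e), (f)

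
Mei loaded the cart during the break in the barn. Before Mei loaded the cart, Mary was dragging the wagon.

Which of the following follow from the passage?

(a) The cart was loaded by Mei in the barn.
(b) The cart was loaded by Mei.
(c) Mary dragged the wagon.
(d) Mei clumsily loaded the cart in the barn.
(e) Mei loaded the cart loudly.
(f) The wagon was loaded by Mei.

(a) Entailed — the original entails any weakening of itself; this just drops 'during the break'.
(b) Entailed — dropping 'in the barn', 'during the break' leaves a sub-description the original still satisfies.
(c) Entailed — 'drag' is an activity; 'was dragging' entails that some dragging happened, so 'dragged' holds.
(d) Not entailed — 'clumsily' adds information not in the original event.
(e) Not entailed — 'loudly' adds information not in the original event.
(f) Not entailed — Mei loaded the cart, not the wagon; the wagon belongs to the dragging event.

(a), (b), (c)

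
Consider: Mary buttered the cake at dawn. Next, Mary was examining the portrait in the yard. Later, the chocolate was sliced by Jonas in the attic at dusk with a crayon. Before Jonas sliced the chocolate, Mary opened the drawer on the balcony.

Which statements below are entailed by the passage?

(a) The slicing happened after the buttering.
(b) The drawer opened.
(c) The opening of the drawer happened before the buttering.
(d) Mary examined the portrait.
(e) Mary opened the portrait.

(a), (b), (d)

(a) Entailed — the narrative places the buttering before the slicing.
(b) Entailed — 'Mary opened the drawer' is causative; it entails the inchoative 'the drawer opened'.
(c) Not entailed — the narrative doesn't order the opening relative to the buttering.
(d) Entailed — 'examine' is an activity; 'was examining' entails that some examining happened, so 'examined' holds.
(e) Not entailed — Mary opened the drawer, not the portrait; the portrait belongs to the examining event.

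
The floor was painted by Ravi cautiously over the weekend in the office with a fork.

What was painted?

'the floor' marks the patient of the painting event.

the floor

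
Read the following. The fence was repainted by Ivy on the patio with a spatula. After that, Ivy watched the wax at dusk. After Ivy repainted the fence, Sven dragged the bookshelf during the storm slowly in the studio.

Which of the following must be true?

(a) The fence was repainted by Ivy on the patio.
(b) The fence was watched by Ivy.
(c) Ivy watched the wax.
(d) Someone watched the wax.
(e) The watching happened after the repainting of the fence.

(a), (c), (d), (e)

(a) Entailed — dropping 'with a spatula' leaves a sub-description the original still satisfies.
(b) Not entailed — Ivy watched the wax, not the fence; the fence belongs to the repainting event.
(c) Entailed — this follows by dropping conjuncts from the watching event's description.
(d) Entailed — this follows by dropping conjuncts from the watching event's description.
(e) Entailed — the narrative places the repainting before the watching.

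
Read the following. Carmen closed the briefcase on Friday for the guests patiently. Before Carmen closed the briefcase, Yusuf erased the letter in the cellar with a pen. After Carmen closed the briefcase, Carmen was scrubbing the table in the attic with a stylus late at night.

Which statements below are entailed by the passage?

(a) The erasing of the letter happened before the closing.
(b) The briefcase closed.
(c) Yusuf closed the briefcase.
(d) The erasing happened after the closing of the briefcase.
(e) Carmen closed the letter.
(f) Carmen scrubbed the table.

(a), (b), (f)

(a) Entailed — the narrative places the erasing before the closing.
(b) Entailed — 'Carmen closed the briefcase' is causative; it entails the inchoative 'the briefcase closed'.
(c) Not entailed — the passage has Carmen closing the briefcase, not Yusuf.
(d) Not entailed — the narrative places the erasing before the closing, not after.
(e) Not entailed — Carmen closed the briefcase, not the letter; the letter belongs to the erasing event.
(f) Entailed — 'scrub' is an activity; 'was scrubbing' entails that some scrubbing happened, so 'scrubbed' holds.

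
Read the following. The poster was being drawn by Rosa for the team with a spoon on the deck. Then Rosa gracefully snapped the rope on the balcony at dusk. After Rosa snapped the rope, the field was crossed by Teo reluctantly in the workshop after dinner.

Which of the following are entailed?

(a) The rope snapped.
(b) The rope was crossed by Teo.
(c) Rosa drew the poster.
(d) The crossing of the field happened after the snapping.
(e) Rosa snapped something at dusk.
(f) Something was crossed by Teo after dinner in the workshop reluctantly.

(a) Entailed — 'Rosa snapped the rope' is causative; it entails the inchoative 'the rope snapped'.
(b) Not entailed — Teo crossed the field, not the rope; the rope belongs to the snapping event.
(c) Not entailed — 'was drawing' is progressive on an accomplishment; it does not entail the completed 'drew'.
(d) Entailed — the narrative places the snapping before the crossing.
(e) Entailed — the original entails any weakening of itself; this just drops 'on the balcony', 'gracefully' and generalizes the patient.
(f) Entailed — this follows by dropping conjuncts from the crossing event's description.

(a), (d), (e), (f)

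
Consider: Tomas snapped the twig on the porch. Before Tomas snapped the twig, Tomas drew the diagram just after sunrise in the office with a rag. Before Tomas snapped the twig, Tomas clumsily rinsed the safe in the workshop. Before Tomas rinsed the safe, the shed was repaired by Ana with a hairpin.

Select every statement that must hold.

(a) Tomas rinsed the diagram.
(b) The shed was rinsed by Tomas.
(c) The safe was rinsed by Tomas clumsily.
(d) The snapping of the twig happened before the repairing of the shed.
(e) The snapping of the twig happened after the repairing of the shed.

(a) Not entailed — Tomas rinsed the safe, not the diagram; the diagram belongs to the drawing event.
(b) Not entailed — Tomas rinsed the safe, not the shed; the shed belongs to the repairing event.
(c) Entailed — the original entails any weakening of itself; this just drops 'in the workshop'.
(d) Not entailed — the narrative places the repairing before the snapping, not after.
(e) Entailed — the narrative places the repairing before the snapping.

(c), (e)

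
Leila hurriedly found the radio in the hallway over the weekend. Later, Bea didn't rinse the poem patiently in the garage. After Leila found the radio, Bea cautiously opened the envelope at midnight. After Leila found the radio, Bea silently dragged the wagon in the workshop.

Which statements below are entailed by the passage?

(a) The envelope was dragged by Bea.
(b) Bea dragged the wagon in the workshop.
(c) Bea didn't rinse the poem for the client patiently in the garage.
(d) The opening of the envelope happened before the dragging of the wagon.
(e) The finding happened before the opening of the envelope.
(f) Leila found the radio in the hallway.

(a) Not entailed — Bea dragged the wagon, not the envelope; the envelope belongs to the opening event.
(b) Entailed — dropping 'silently' leaves a sub-description the original still satisfies.
(c) Entailed — under negation, adding a further restriction is entailed: if no such rinsing event occurred, none occurred for the client either.
(d) Not entailed — the narrative doesn't order the opening relative to the dragging.
(e) Entailed — the narrative places the finding before the opening.
(f) Entailed — dropping 'over the weekend', 'hurriedly' leaves a sub-description the original still satisfies.

(b), (c), (e), (f)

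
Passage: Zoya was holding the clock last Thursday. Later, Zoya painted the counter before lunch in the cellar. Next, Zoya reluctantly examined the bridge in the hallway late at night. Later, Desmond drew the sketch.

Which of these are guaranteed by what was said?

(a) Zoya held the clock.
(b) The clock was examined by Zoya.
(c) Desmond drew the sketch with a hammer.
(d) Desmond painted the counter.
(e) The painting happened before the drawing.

(a) Entailed — 'hold' is an activity; 'was holding' entails that some holding happened, so 'held' holds.
(b) Not entailed — Zoya examined the bridge, not the clock; the clock belongs to the holding event.
(c) Not entailed — 'with a hammer' adds information not in the original event.
(d) Not entailed — the passage has Zoya painting the counter, not Desmond.
(e) Entailed — the narrative places the painting before the drawing.

(a), (e)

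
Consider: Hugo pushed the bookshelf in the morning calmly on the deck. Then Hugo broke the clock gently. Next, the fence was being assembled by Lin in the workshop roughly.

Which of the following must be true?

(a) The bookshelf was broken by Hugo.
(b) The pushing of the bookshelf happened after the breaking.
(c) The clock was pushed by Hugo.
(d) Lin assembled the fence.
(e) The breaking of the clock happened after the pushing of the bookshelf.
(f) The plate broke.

(e)

(a) Not entailed — Hugo broke the clock, not the bookshelf; the bookshelf belongs to the pushing event.
(b) Not entailed — the narrative places the pushing before the breaking, not after.
(c) Not entailed — Hugo pushed the bookshelf, not the clock; the clock belongs to the breaking event.
(d) Not entailed — 'was assembling' is progressive on an accomplishment; it does not entail the completed 'assembled'.
(e) Entailed — the narrative places the pushing before the breaking.
(f) Not entailed — the clock is what broke, not the plate.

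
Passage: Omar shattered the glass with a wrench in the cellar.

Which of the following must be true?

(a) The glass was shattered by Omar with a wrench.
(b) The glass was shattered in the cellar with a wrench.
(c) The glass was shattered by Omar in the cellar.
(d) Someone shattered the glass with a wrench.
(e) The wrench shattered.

(a) Entailed — the original entails any weakening of itself; this just drops 'in the cellar'.
(b) Entailed — this follows by dropping conjuncts from the shattering event's description.
(c) Entailed — this follows by dropping conjuncts from the shattering event's description.
(d) Entailed — this follows by dropping conjuncts from the shattering event's description.
(e) Not entailed — the glass is what shattered, not the wrench.

(a), (b), (c), (d)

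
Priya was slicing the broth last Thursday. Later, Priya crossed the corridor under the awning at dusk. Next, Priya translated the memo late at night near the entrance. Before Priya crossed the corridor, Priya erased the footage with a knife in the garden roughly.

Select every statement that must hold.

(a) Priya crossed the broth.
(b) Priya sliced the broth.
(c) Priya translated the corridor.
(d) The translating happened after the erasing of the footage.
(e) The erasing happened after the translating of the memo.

(d)

(a) Not entailed — Priya crossed the corridor, not the broth; the broth belongs to the slicing event.
(b) Not entailed — 'was slicing' is progressive on an accomplishment; it does not entail the completed 'sliced'.
(c) Not entailed — Priya translated the memo, not the corridor; the corridor belongs to the crossing event.
(d) Entailed — the narrative places the erasing before the translating.
(e) Not entailed — the narrative places the erasing before the translating, not after.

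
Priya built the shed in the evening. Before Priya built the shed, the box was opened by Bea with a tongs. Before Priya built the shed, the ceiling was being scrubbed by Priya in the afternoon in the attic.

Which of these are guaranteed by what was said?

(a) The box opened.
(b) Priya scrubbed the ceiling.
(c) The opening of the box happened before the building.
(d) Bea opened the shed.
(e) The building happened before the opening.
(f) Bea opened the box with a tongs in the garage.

(a), (b), (c)

(a) Entailed — 'Bea opened the box' is causative; it entails the inchoative 'the box opened'.
(b) Entailed — 'scrub' is an activity; 'was scrubbing' entails that some scrubbing happened, so 'scrubbed' holds.
(c) Entailed — the narrative places the opening before the building.
(d) Not entailed — Bea opened the box, not the shed; the shed belongs to the building event.
(e) Not entailed — the narrative places the opening before the building, not after.
(f) Not entailed — 'in the garage' adds information not in the original event.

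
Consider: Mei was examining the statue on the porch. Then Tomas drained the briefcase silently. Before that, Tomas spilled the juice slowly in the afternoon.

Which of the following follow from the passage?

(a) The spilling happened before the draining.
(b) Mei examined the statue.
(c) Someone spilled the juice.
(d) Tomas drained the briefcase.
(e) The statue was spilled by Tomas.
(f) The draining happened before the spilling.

(a) Entailed — the narrative places the spilling before the draining.
(b) Entailed — 'examine' is an activity; 'was examining' entails that some examining happened, so 'examined' holds.
(c) Entailed — this follows by dropping conjuncts from the spilling event's description.
(d) Entailed — this follows by dropping conjuncts from the draining event's description.
(e) Not entailed — Tomas spilled the juice, not the statue; the statue belongs to the examining event.
(f) Not entailed — the narrative places the spilling before the draining, not after.

(a), (b), (c), (d)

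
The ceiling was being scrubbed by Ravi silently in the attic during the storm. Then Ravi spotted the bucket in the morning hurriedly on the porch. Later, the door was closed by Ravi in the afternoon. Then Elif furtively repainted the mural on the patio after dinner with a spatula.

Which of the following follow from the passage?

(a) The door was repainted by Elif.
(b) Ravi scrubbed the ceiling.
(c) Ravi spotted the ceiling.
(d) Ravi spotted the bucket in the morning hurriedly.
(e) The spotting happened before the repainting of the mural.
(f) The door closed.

(b), (d), (e), (f)

(a) Not entailed — Elif repainted the mural, not the door; the door belongs to the closing event.
(b) Entailed — 'scrub' is an activity; 'was scrubbing' entails that some scrubbing happened, so 'scrubbed' holds.
(c) Not entailed — Ravi spotted the bucket, not the ceiling; the ceiling belongs to the scrubbing event.
(d) Entailed — this follows by dropping conjuncts from the spotting event's description.
(e) Entailed — the narrative places the spotting before the repainting.
(f) Entailed — 'Ravi closed the door' is causative; it entails the inchoative 'the door closed'.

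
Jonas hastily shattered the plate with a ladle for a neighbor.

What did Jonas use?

'with a ladle' marks the instrument of the shattering event.

a ladle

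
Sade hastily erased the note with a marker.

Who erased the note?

'Sade' marks the agent of the erasing event.

Sade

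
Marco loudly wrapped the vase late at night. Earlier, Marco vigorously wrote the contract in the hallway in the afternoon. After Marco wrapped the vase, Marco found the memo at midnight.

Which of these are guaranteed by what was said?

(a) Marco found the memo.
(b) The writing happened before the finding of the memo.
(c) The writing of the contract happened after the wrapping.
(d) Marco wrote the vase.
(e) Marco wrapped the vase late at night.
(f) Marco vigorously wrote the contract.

(a), (b), (e), (f)

(a) Entailed — this follows by dropping conjuncts from the finding event's description.
(b) Entailed — the narrative places the writing before the finding.
(c) Not entailed — the narrative places the writing before the wrapping, not after.
(d) Not entailed — Marco wrote the contract, not the vase; the vase belongs to the wrapping event.
(e) Entailed — the original entails any weakening of itself; this just drops 'loudly'.
(f) Entailed — dropping 'in the hallway', 'in the afternoon' leaves a sub-description the original still satisfies.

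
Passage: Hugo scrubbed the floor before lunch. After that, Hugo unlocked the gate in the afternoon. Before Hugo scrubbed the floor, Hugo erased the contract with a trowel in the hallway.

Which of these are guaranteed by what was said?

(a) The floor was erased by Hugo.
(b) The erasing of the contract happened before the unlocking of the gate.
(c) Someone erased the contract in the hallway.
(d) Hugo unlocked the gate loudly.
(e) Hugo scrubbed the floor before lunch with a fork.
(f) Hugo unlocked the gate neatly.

(a) Not entailed — Hugo erased the contract, not the floor; the floor belongs to the scrubbing event.
(b) Entailed — the narrative places the erasing before the unlocking.
(c) Entailed — the original entails any weakening of itself; this just drops 'with a trowel' and generalizes the agent.
(d) Not entailed — 'loudly' adds information not in the original event.
(e) Not entailed — 'with a fork' adds information not in the original event.
(f) Not entailed — 'neatly' adds information not in the original event.

(b), (c)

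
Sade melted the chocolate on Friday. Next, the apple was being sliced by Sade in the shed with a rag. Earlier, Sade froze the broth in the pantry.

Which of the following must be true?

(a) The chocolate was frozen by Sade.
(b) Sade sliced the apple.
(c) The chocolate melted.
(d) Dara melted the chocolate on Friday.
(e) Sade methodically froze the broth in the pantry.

(c)

(a) Not entailed — Sade froze the broth, not the chocolate; the chocolate belongs to the melting event.
(b) Not entailed — 'was slicing' is progressive on an accomplishment; it does not entail the completed 'sliced'.
(c) Entailed — 'Sade melted the chocolate' is causative; it entails the inchoative 'the chocolate melted'.
(d) Not entailed — the passage has Sade melting the chocolate, not Dara.
(e) Not entailed — 'methodically' adds information not in the original event.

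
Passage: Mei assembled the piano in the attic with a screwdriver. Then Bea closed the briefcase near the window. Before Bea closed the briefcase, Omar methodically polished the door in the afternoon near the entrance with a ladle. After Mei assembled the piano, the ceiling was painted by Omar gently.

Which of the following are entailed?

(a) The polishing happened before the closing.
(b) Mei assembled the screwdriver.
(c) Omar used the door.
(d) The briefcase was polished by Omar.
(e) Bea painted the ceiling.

(a)

(a) Entailed — the narrative places the polishing before the closing.
(b) Not entailed — the screwdriver is the instrument, not what was assembled.
(c) Not entailed — the door is the patient, not an instrument — Omar used a ladle.
(d) Not entailed — Omar polished the door, not the briefcase; the briefcase belongs to the closing event.
(e) Not entailed — the passage has Omar painting the ceiling, not Bea.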